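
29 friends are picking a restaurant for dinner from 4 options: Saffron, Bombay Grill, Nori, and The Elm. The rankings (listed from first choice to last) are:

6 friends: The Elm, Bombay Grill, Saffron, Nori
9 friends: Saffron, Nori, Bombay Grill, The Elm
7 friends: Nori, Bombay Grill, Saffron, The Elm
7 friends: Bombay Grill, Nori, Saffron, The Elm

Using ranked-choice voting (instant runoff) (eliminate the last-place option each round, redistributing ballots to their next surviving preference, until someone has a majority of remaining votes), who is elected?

Bombay Grill

Round 1: Saffron 9, Bombay Grill 7, Nori 7, The Elm 6. Eliminate The Elm.
Round 2: Saffron 9, Bombay Grill 13, Nori 7. Eliminate Nori.
Round 3: Saffron 9, Bombay Grill 20. Bombay Grill has a majority.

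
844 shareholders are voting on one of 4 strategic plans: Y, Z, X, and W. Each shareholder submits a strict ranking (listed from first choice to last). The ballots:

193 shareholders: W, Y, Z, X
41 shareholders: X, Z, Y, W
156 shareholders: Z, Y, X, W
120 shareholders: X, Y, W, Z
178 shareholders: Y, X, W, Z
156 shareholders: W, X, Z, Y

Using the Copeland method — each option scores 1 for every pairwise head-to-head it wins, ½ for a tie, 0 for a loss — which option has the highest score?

Y

Y: beats Z, X, and W → score 3.
Z: loses to Y, X, and W → score 0.
X: beats Z and W; loses to Y → score 2.
W: beats Z; loses to Y and X → score 1.
Y has the best pairwise record.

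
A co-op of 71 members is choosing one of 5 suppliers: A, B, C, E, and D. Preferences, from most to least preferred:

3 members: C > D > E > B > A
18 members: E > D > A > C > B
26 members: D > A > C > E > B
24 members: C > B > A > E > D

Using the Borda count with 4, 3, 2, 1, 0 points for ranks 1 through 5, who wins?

A: 3·0 + 18·2 + 26·3 + 24·2 = 162
B: 3·1 + 18·0 + 26·0 + 24·3 = 75
C: 3·4 + 18·1 + 26·2 + 24·4 = 178
E: 3·2 + 18·4 + 26·1 + 24·1 = 128
D: 3·3 + 18·3 + 26·4 + 24·0 = 167
C has the highest Borda score (178).

C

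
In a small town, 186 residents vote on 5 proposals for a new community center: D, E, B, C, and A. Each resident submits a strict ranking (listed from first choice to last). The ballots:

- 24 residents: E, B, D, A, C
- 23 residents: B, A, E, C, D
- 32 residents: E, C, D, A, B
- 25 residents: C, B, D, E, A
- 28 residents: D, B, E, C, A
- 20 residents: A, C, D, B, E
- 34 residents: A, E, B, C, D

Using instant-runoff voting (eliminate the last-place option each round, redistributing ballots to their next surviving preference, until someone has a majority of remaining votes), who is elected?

E

Round 1: D 28, E 56, B 23, C 25, A 54. Eliminate B.
Round 2: D 28, E 56, C 25, A 77. Eliminate C.
Round 3: D 53, E 56, A 77. Eliminate D.
Round 4: E 109, A 77. E has a majority.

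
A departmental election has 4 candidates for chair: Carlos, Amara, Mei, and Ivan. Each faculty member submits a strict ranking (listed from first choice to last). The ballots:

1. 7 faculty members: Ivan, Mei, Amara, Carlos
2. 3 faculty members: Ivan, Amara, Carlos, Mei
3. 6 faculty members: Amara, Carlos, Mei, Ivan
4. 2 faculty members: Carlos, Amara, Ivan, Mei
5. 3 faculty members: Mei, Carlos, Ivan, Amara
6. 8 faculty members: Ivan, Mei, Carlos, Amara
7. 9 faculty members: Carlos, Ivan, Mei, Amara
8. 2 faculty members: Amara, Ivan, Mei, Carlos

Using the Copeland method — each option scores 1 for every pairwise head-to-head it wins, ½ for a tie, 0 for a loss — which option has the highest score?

Carlos: beats Amara; ties Mei and Ivan → score 2.
Amara: loses to Carlos, Mei, and Ivan → score 0.
Mei: beats Amara; ties Carlos; loses to Ivan → score 1.5.
Ivan: beats Amara and Mei; ties Carlos → score 2.5.
Ivan has the best pairwise record.

Ivan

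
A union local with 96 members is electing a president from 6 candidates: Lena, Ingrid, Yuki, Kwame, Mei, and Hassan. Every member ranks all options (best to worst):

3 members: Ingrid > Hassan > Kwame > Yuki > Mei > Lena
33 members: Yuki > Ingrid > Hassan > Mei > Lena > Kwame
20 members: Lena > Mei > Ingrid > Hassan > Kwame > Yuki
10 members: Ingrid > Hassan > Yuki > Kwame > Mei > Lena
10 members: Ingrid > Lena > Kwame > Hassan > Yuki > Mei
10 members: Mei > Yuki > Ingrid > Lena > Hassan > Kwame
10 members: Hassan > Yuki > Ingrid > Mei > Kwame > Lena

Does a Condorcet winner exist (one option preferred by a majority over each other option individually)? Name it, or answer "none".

none

Checking pairwise contests:
Ingrid beats Lena 76–20.
Yuki beats Ingrid 53–43.
Hassan beats Yuki 53–43.
Lena beats Kwame 73–23.
Ingrid beats Mei 66–30.
Ingrid beats Hassan 86–10.
Every option loses at least one head-to-head, so there is no Condorcet winner.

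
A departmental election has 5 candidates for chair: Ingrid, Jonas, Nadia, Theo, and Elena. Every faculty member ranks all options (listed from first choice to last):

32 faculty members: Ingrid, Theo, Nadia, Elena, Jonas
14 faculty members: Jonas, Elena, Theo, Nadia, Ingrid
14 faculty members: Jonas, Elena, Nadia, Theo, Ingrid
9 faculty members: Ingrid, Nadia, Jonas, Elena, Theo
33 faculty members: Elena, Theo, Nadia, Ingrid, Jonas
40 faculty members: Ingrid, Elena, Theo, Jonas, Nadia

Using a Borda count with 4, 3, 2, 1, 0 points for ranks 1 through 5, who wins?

Elena

Ingrid: 32·4 + 14·0 + 14·0 + 9·4 + 33·1 + 40·4 = 357
Jonas: 32·0 + 14·4 + 14·4 + 9·2 + 33·0 + 40·1 = 170
Nadia: 32·2 + 14·1 + 14·2 + 9·3 + 33·2 + 40·0 = 199
Theo: 32·3 + 14·2 + 14·1 + 9·0 + 33·3 + 40·2 = 317
Elena: 32·1 + 14·3 + 14·3 + 9·1 + 33·4 + 40·3 = 377
Elena has the highest Borda score (377).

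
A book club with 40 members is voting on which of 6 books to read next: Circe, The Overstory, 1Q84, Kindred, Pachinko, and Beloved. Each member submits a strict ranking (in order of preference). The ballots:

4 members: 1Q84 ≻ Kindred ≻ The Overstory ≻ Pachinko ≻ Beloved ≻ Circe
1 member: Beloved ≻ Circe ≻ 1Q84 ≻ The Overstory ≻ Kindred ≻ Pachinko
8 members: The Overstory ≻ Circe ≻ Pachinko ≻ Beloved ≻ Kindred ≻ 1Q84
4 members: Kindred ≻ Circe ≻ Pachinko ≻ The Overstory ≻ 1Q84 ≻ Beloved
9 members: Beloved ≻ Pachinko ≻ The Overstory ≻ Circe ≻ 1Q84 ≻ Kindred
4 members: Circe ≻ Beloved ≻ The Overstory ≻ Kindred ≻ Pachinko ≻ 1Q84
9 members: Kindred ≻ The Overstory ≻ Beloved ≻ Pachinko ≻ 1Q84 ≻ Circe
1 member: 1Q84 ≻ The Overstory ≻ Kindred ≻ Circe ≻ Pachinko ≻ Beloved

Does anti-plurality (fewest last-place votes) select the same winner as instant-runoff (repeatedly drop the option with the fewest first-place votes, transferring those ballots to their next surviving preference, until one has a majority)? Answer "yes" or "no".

no

Anti-plurality — last-place votes: Circe 13, The Overstory 0, 1Q84 12, Kindred 9, Pachinko 1, Beloved 5. Winner: The Overstory.
Instant-runoff — R1 Circe 4, The Overstory 8, 1Q84 5, Kindred 13, Pachinko 0, Beloved 10 (Pachinko out); R2 Circe 4, The Overstory 8, 1Q84 5, Kindred 13, Beloved 10 (Circe out); R3 The Overstory 8, 1Q84 5, Kindred 13, Beloved 14 (1Q84 out); R4 The Overstory 9, Kindred 17, Beloved 14 (The Overstory out); R5 Kindred 18, Beloved 22 (Beloved winner). Winner: Beloved.
The two methods disagree.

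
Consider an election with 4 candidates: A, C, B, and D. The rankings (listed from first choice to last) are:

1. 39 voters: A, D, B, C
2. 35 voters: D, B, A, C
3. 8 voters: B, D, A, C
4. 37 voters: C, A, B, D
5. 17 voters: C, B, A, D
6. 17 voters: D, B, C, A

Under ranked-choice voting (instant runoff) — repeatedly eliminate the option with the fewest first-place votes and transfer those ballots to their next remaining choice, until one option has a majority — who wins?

Round 1: A 39, C 54, B 8, D 52. Eliminate B.
Round 2: A 39, C 54, D 60. Eliminate A.
Round 3: C 54, D 99. D has a majority.

D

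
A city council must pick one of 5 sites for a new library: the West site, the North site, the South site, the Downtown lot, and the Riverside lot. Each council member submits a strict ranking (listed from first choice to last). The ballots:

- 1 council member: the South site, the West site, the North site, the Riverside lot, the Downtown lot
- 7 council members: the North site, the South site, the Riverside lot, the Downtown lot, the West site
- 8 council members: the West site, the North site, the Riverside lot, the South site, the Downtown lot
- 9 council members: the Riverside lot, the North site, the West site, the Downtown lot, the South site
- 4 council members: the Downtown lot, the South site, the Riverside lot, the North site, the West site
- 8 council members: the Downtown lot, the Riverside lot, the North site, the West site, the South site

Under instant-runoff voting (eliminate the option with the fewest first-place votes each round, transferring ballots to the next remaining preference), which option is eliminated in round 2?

Round 1: the West site 8, the North site 7, the South site 1, the Downtown lot 12, the Riverside lot 9. Eliminate the South site.
Round 2: the West site 9, the North site 7, the Downtown lot 12, the Riverside lot 9. Eliminate the North site.

the North site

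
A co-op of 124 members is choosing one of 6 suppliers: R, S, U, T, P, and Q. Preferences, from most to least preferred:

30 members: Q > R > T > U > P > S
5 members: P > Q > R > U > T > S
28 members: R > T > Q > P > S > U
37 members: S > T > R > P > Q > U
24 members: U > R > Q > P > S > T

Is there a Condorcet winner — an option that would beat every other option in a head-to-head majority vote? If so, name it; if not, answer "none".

R vs S: 87–37 for R.
R vs U: 100–24 for R.
R vs T: 87–37 for R.
R vs P: 119–5 for R.
R vs Q: 89–35 for R.
R beats every other option head-to-head.

R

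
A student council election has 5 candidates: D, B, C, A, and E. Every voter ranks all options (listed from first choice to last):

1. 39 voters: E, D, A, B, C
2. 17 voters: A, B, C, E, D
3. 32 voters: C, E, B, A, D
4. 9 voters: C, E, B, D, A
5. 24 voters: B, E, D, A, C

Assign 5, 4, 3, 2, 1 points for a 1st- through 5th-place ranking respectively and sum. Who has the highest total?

E

D: 39·4 + 17·1 + 32·1 + 9·2 + 24·3 = 295
B: 39·2 + 17·4 + 32·3 + 9·3 + 24·5 = 389
C: 39·1 + 17·3 + 32·5 + 9·5 + 24·1 = 319
A: 39·3 + 17·5 + 32·2 + 9·1 + 24·2 = 323
E: 39·5 + 17·2 + 32·4 + 9·4 + 24·4 = 489
E has the highest Borda score (489).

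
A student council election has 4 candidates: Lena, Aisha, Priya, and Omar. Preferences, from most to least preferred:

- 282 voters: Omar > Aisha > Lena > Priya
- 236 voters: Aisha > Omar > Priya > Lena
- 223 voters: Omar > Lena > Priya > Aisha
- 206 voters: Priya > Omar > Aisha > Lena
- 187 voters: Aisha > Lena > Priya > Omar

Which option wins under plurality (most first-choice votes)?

Omar

First-place votes: Lena 0, Aisha 423, Priya 206, Omar 505.
Omar has the most first-place votes.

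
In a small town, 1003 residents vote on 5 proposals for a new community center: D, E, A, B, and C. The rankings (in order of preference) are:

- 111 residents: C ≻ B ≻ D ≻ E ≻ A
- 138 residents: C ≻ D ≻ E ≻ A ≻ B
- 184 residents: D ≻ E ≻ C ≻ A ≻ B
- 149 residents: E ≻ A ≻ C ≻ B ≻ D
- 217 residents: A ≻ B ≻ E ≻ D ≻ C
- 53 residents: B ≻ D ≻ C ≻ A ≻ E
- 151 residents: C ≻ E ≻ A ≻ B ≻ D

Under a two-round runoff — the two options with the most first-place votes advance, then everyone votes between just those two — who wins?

C

Round 1 first-place votes: D 184, E 149, A 217, B 53, C 400.
C and A advance.
Runoff: C is preferred to A by 637 voters; A by 366.
C wins the runoff.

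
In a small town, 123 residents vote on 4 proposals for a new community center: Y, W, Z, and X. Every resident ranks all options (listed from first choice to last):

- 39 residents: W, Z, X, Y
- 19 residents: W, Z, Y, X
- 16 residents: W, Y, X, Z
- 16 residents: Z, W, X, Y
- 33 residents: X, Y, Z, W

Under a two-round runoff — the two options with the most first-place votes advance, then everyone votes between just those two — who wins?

W

Round 1 first-place votes: Y 0, W 74, Z 16, X 33.
W and X advance.
Runoff: W is preferred to X by 90 voters; X by 33.
W wins the runoff.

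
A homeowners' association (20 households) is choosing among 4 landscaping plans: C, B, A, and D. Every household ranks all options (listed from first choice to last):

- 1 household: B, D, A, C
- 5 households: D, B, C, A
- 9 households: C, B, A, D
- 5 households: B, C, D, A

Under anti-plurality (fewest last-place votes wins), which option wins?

Last-place votes: C 1, B 0, A 10, D 9.
B is ranked last by the fewest voters, so B wins.

B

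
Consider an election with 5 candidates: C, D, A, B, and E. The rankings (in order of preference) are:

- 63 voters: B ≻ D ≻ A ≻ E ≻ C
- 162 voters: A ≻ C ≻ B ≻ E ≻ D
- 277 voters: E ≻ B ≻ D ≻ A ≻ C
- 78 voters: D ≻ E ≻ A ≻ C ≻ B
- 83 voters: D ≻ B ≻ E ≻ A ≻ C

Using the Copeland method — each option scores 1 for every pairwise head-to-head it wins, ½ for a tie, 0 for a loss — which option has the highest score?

C: loses to D, A, B, and E → score 0.
D: beats C and A; loses to B and E → score 2.
A: beats C; loses to D, B, and E → score 1.
B: beats C, D, and A; loses to E → score 3.
E: beats C, D, A, and B → score 4.
E has the best pairwise record.

E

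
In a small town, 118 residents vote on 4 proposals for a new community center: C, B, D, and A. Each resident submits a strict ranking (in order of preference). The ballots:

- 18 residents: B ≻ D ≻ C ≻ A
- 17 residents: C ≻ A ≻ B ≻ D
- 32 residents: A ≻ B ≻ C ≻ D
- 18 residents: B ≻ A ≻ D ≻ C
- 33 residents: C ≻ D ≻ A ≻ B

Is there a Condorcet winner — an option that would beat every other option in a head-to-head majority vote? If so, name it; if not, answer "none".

Checking pairwise contests:
B beats C 68–50.
A beats B 82–36.
C beats D 82–36.
C beats A 68–50.
Every option loses at least one head-to-head, so there is no Condorcet winner.

none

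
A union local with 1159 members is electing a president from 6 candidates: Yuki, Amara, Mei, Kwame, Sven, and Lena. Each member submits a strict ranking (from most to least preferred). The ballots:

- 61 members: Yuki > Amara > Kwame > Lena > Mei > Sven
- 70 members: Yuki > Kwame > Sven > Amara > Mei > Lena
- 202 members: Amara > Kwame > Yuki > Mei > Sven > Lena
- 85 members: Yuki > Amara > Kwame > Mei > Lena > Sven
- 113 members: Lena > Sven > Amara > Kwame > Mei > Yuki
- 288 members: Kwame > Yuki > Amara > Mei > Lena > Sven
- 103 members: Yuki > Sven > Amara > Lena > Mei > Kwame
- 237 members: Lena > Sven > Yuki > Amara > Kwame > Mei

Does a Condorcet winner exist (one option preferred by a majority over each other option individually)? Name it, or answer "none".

Checking pairwise contests:
Kwame beats Yuki 603–556.
Yuki beats Amara 844–315.
Yuki beats Mei 1046–113.
Amara beats Kwame 801–358.
Yuki beats Sven 809–350.
Yuki beats Lena 809–350.
Every option loses at least one head-to-head, so there is no Condorcet winner.

none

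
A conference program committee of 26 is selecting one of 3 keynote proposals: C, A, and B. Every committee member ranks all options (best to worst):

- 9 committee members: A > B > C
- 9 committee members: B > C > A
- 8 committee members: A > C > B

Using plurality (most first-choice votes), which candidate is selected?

A

First-place votes: C 0, A 17, B 9.
A has the most first-place votes.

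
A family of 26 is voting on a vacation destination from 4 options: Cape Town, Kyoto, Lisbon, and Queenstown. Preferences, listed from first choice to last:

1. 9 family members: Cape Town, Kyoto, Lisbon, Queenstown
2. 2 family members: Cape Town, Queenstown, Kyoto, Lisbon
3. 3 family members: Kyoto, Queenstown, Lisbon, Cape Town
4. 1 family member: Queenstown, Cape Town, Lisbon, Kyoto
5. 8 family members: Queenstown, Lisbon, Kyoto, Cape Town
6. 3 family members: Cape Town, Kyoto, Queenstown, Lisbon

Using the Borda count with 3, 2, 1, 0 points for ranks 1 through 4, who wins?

Cape Town

Cape Town: 9·3 + 2·3 + 3·0 + 1·2 + 8·0 + 3·3 = 44
Kyoto: 9·2 + 2·1 + 3·3 + 1·0 + 8·1 + 3·2 = 43
Lisbon: 9·1 + 2·0 + 3·1 + 1·1 + 8·2 + 3·0 = 29
Queenstown: 9·0 + 2·2 + 3·2 + 1·3 + 8·3 + 3·1 = 40
Cape Town has the highest Borda score (44).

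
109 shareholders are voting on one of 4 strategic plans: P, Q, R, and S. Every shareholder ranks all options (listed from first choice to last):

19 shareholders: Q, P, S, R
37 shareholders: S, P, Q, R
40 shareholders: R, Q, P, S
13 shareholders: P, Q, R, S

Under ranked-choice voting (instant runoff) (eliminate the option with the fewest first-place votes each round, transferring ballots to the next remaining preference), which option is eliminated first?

Round 1: P 13, Q 19, R 40, S 37. Eliminate P.

P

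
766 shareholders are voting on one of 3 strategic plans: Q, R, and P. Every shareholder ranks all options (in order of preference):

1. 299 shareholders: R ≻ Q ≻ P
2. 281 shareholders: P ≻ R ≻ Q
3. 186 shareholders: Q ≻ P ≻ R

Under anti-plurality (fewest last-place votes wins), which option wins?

R

Last-place votes: Q 281, R 186, P 299.
R is ranked last by the fewest voters, so R wins.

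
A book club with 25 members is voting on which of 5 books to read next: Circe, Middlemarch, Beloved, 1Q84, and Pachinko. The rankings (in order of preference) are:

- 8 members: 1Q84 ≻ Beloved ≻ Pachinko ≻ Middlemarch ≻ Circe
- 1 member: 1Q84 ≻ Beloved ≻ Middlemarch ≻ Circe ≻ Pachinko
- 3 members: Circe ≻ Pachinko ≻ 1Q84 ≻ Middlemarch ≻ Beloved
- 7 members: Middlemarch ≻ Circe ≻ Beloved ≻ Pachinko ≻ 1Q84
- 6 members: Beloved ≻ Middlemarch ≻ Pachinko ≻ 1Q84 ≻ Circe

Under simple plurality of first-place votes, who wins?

First-place votes: Circe 3, Middlemarch 7, Beloved 6, 1Q84 9, Pachinko 0.
1Q84 has the most first-place votes.

1Q84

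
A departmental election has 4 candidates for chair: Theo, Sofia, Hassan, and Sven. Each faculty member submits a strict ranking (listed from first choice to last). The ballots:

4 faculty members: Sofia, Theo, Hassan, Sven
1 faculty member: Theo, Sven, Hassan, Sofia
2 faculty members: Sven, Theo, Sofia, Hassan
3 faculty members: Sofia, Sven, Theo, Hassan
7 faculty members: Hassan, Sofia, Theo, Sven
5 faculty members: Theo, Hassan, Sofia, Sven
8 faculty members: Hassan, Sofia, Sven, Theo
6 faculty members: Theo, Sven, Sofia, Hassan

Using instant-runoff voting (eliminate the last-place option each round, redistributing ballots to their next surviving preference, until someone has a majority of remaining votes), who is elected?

Round 1: Theo 12, Sofia 7, Hassan 15, Sven 2. Eliminate Sven.
Round 2: Theo 14, Sofia 7, Hassan 15. Eliminate Sofia.
Round 3: Theo 21, Hassan 15. Theo has a majority.

Theo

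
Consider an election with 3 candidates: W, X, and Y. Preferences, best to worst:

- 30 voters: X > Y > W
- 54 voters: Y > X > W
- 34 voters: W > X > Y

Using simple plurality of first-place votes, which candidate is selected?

Y

First-place votes: W 34, X 30, Y 54.
Y has the most first-place votes.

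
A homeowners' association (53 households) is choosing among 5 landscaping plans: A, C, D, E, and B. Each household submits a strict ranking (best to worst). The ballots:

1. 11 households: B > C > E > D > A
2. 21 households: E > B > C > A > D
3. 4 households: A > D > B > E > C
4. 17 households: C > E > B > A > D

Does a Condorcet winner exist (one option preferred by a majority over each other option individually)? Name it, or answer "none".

Checking pairwise contests:
C beats A 49–4.
B beats C 36–17.
A beats D 42–11.
C beats E 28–25.
E beats B 38–15.
Every option loses at least one head-to-head, so there is no Condorcet winner.

none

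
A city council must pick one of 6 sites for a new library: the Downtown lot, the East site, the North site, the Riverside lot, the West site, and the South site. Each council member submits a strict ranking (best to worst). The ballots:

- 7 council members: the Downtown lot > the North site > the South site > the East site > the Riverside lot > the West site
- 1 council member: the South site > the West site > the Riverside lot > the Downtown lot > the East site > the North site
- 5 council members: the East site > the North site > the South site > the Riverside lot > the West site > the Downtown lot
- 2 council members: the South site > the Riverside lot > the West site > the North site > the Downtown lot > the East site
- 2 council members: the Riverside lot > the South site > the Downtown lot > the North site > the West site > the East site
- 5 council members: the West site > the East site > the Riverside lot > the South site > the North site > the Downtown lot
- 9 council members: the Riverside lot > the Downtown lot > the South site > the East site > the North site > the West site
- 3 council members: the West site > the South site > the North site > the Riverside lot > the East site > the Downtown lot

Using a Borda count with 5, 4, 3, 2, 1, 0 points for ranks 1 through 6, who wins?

the South site

the Downtown lot: 7·5 + 1·2 + 5·0 + 2·1 + 2·3 + 5·0 + 9·4 + 3·0 = 81
the East site: 7·2 + 1·1 + 5·5 + 2·0 + 2·0 + 5·4 + 9·2 + 3·1 = 81
the North site: 7·4 + 1·0 + 5·4 + 2·2 + 2·2 + 5·1 + 9·1 + 3·3 = 79
the Riverside lot: 7·1 + 1·3 + 5·2 + 2·4 + 2·5 + 5·3 + 9·5 + 3·2 = 104
the West site: 7·0 + 1·4 + 5·1 + 2·3 + 2·1 + 5·5 + 9·0 + 3·5 = 57
the South site: 7·3 + 1·5 + 5·3 + 2·5 + 2·4 + 5·2 + 9·3 + 3·4 = 108
the South site has the highest Borda score (108).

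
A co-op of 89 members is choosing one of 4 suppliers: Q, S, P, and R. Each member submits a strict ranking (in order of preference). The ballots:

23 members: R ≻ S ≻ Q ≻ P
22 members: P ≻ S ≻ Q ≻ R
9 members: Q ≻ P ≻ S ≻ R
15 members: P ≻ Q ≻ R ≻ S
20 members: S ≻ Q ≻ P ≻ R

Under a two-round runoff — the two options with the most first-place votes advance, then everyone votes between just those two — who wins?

P

Round 1 first-place votes: Q 9, S 20, P 37, R 23.
P and R advance.
Runoff: P is preferred to R by 66 voters; R by 23.
P wins the runoff.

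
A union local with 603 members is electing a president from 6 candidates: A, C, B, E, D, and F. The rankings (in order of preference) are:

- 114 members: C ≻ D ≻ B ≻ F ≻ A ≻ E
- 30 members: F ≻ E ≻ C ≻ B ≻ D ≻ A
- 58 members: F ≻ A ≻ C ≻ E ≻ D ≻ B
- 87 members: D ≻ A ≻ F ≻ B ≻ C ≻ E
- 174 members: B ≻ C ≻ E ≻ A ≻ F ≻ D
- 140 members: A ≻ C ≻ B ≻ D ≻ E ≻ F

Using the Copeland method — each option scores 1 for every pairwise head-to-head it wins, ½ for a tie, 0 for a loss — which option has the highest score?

C

A: beats E, D, and F; loses to C and B → score 3.
C: beats A, B, E, D, and F → score 5.
B: beats A, E, D, and F; loses to C → score 4.
E: beats F; loses to A, C, B, and D → score 1.
D: beats E and F; loses to A, C, and B → score 2.
F: loses to A, C, B, E, and D → score 0.
C has the best pairwise record.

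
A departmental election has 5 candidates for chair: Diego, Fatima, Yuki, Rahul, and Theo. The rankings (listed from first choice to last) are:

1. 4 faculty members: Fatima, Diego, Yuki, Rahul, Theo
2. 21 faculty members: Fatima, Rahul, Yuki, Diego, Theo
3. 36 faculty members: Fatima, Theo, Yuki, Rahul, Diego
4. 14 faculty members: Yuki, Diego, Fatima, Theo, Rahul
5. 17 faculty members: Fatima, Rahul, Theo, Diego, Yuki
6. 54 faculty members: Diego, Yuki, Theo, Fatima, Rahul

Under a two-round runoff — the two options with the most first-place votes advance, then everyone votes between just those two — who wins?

Fatima

Round 1 first-place votes: Diego 54, Fatima 78, Yuki 14, Rahul 0, Theo 0.
Fatima and Diego advance.
Runoff: Fatima is preferred to Diego by 78 voters; Diego by 68.
Fatima wins the runoff.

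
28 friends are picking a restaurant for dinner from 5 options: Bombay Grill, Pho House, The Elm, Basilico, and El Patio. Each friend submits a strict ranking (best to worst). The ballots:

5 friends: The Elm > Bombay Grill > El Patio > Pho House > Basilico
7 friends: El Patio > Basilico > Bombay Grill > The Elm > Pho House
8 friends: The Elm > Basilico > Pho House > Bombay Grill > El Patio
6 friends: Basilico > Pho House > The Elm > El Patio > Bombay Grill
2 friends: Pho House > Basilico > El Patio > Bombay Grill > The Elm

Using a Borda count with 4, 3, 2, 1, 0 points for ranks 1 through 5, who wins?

Bombay Grill: 5·3 + 7·2 + 8·1 + 6·0 + 2·1 = 39
Pho House: 5·1 + 7·0 + 8·2 + 6·3 + 2·4 = 47
The Elm: 5·4 + 7·1 + 8·4 + 6·2 + 2·0 = 71
Basilico: 5·0 + 7·3 + 8·3 + 6·4 + 2·3 = 75
El Patio: 5·2 + 7·4 + 8·0 + 6·1 + 2·2 = 48
Basilico has the highest Borda score (75).

Basilico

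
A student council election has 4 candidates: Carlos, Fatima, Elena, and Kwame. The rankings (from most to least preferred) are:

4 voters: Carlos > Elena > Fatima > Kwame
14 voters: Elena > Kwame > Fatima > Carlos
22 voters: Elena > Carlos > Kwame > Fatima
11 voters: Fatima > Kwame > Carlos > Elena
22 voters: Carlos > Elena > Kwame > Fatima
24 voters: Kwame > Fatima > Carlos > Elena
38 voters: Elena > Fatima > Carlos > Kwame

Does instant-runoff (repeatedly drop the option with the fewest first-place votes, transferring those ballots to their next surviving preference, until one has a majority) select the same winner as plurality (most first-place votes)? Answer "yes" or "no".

Instant-runoff — R1 Carlos 26, Fatima 11, Elena 74, Kwame 24 (Elena winner). Winner: Elena.
Plurality — first-place votes: Carlos 26, Fatima 11, Elena 74, Kwame 24. Winner: Elena.
The two methods agree.

yes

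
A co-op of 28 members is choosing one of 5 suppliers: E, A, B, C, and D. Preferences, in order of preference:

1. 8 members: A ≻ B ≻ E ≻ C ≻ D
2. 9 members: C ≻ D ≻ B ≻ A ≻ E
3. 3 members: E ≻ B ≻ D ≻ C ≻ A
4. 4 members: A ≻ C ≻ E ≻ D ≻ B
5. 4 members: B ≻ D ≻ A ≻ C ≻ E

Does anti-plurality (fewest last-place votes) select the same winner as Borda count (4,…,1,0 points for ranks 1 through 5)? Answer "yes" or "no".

Anti-plurality — last-place votes: E 13, A 3, B 4, C 0, D 8. Winner: C.
Borda — scores: E 36, A 65, B 67, C 63, D 49. Winner: B.
The two methods disagree.

no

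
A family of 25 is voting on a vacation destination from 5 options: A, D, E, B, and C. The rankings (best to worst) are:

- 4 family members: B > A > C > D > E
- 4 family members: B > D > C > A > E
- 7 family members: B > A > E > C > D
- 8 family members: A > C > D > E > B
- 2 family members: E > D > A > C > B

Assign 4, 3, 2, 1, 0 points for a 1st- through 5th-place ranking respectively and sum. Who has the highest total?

A

A: 4·3 + 4·1 + 7·3 + 8·4 + 2·2 = 73
D: 4·1 + 4·3 + 7·0 + 8·2 + 2·3 = 38
E: 4·0 + 4·0 + 7·2 + 8·1 + 2·4 = 30
B: 4·4 + 4·4 + 7·4 + 8·0 + 2·0 = 60
C: 4·2 + 4·2 + 7·1 + 8·3 + 2·1 = 49
A has the highest Borda score (73).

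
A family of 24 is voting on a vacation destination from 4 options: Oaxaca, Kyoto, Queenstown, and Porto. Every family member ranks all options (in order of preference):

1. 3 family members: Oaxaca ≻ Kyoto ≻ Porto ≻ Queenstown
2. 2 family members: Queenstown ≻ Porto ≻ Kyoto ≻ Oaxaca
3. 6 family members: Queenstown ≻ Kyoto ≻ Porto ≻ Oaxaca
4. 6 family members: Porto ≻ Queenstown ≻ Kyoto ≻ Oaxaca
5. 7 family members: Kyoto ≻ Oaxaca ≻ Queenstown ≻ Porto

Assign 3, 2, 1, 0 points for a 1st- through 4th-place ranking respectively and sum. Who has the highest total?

Oaxaca: 3·3 + 2·0 + 6·0 + 6·0 + 7·2 = 23
Kyoto: 3·2 + 2·1 + 6·2 + 6·1 + 7·3 = 47
Queenstown: 3·0 + 2·3 + 6·3 + 6·2 + 7·1 = 43
Porto: 3·1 + 2·2 + 6·1 + 6·3 + 7·0 = 31
Kyoto has the highest Borda score (47).

Kyoto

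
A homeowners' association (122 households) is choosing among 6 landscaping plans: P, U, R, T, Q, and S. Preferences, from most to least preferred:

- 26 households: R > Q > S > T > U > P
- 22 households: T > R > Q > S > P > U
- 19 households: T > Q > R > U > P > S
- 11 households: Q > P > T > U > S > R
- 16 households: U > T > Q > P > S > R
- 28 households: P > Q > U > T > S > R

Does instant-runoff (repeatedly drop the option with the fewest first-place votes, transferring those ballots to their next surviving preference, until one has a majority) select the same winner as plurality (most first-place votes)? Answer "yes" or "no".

yes

Instant-runoff — R1 P 28, U 16, R 26, T 41, Q 11, S 0 (S out); R2 P 28, U 16, R 26, T 41, Q 11 (Q out); R3 P 39, U 16, R 26, T 41 (U out); R4 P 39, R 26, T 57 (R out); R5 P 39, T 83 (T winner). Winner: T.
Plurality — first-place votes: P 28, U 16, R 26, T 41, Q 11, S 0. Winner: T.
The two methods agree.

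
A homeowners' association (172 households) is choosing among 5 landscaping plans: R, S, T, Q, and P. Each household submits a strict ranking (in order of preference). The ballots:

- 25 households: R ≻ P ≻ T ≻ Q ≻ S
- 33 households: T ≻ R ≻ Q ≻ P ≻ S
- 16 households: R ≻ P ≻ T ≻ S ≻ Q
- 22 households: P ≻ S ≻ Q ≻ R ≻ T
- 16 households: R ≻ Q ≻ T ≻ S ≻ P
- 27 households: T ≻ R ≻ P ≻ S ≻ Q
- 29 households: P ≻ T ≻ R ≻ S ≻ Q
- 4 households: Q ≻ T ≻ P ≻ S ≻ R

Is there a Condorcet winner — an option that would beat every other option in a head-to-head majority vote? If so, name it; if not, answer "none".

none

Checking pairwise contests:
T beats R 93–79.
R beats S 146–26.
P beats T 92–80.
R beats Q 146–26.
R beats P 117–55.
Every option loses at least one head-to-head, so there is no Condorcet winner.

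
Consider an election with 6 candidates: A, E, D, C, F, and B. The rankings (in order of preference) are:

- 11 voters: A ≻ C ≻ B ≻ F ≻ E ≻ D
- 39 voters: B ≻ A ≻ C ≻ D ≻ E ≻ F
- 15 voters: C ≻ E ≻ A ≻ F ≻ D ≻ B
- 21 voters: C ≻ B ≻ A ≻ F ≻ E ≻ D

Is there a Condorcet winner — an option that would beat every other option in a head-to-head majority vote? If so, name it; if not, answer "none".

none

Checking pairwise contests:
B beats A 60–26.
A beats E 71–15.
A beats D 86–0.
A beats C 50–36.
A beats F 86–0.
C beats B 47–39.
Every option loses at least one head-to-head, so there is no Condorcet winner.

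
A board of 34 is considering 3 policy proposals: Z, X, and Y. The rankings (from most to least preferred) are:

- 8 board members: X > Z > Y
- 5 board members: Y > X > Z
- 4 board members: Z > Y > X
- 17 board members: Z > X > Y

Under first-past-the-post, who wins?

Z

First-place votes: Z 21, X 8, Y 5.
Z has the most first-place votes.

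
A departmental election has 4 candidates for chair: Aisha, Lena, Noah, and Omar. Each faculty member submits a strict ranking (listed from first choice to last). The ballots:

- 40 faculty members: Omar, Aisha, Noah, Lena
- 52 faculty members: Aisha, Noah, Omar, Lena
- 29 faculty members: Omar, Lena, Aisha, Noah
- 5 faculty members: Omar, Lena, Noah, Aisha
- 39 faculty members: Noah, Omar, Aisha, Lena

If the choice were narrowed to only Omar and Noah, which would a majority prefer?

Noah

Voters preferring Omar to Noah: 74; preferring Noah to Omar: 91.
Noah wins the head-to-head.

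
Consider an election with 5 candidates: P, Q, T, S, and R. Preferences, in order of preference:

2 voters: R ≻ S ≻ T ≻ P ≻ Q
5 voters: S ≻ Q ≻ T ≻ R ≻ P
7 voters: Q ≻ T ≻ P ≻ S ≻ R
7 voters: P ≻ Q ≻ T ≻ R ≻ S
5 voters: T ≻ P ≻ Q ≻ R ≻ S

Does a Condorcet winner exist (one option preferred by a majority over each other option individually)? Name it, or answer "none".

Checking pairwise contests:
T beats P 19–7.
P beats Q 14–12.
Q beats T 19–7.
P beats S 19–7.
P beats R 19–7.
Every option loses at least one head-to-head, so there is no Condorcet winner.

none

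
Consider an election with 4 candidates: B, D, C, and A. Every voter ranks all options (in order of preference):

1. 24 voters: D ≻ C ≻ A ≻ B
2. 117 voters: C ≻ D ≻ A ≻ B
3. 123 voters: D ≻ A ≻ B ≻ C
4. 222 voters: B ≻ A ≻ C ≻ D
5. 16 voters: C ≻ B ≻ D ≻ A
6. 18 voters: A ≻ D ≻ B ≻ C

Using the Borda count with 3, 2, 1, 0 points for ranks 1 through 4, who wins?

A

B: 24·0 + 117·0 + 123·1 + 222·3 + 16·2 + 18·1 = 839
D: 24·3 + 117·2 + 123·3 + 222·0 + 16·1 + 18·2 = 727
C: 24·2 + 117·3 + 123·0 + 222·1 + 16·3 + 18·0 = 669
A: 24·1 + 117·1 + 123·2 + 222·2 + 16·0 + 18·3 = 885
A has the highest Borda score (885).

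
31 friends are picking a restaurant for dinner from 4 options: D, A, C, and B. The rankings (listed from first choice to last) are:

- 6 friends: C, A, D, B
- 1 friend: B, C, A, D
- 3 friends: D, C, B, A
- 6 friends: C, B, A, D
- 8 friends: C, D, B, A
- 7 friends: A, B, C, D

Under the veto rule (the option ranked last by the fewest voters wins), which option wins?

Last-place votes: D 14, A 11, C 0, B 6.
C is ranked last by the fewest voters, so C wins.

C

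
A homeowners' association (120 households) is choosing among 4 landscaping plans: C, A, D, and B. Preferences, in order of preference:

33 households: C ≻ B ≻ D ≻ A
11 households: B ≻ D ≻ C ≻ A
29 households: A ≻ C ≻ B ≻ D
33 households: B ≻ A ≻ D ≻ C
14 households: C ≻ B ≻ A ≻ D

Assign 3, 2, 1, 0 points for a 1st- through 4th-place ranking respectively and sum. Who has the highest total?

B

C: 33·3 + 11·1 + 29·2 + 33·0 + 14·3 = 210
A: 33·0 + 11·0 + 29·3 + 33·2 + 14·1 = 167
D: 33·1 + 11·2 + 29·0 + 33·1 + 14·0 = 88
B: 33·2 + 11·3 + 29·1 + 33·3 + 14·2 = 255
B has the highest Borda score (255).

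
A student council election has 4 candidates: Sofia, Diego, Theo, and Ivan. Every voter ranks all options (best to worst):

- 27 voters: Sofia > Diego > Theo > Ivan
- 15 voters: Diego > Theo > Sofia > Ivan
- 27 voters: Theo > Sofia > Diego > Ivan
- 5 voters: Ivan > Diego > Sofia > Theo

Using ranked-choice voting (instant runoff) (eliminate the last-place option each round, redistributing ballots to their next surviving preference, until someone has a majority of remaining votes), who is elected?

Theo

Round 1: Sofia 27, Diego 15, Theo 27, Ivan 5. Eliminate Ivan.
Round 2: Sofia 27, Diego 20, Theo 27. Eliminate Diego.
Round 3: Sofia 32, Theo 42. Theo has a majority.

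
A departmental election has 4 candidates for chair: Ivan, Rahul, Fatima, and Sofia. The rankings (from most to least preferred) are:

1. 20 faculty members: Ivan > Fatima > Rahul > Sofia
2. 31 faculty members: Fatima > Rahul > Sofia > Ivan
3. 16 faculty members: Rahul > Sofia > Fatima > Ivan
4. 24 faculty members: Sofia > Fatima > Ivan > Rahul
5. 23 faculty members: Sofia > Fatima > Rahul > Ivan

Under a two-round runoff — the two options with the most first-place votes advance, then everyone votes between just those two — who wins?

Round 1 first-place votes: Ivan 20, Rahul 16, Fatima 31, Sofia 47.
Sofia and Fatima advance.
Runoff: Sofia is preferred to Fatima by 63 voters; Fatima by 51.
Sofia wins the runoff.

Sofia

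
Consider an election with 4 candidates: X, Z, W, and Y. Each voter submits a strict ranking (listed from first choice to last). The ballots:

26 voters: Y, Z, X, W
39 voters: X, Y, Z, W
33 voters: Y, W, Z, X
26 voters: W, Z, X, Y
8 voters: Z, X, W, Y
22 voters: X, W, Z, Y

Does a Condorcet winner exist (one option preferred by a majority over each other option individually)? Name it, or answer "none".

Checking pairwise contests:
Z beats X 93–61.
W beats Z 81–73.
X beats W 95–59.
X beats Y 95–59.
Every option loses at least one head-to-head, so there is no Condorcet winner.

none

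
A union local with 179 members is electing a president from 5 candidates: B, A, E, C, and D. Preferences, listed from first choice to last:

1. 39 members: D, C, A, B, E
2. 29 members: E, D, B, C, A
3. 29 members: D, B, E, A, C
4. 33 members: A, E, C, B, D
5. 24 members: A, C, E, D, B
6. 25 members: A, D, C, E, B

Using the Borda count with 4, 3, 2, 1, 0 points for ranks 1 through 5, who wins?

D

B: 39·1 + 29·2 + 29·3 + 33·1 + 24·0 + 25·0 = 217
A: 39·2 + 29·0 + 29·1 + 33·4 + 24·4 + 25·4 = 435
E: 39·0 + 29·4 + 29·2 + 33·3 + 24·2 + 25·1 = 346
C: 39·3 + 29·1 + 29·0 + 33·2 + 24·3 + 25·2 = 334
D: 39·4 + 29·3 + 29·4 + 33·0 + 24·1 + 25·3 = 458
D has the highest Borda score (458).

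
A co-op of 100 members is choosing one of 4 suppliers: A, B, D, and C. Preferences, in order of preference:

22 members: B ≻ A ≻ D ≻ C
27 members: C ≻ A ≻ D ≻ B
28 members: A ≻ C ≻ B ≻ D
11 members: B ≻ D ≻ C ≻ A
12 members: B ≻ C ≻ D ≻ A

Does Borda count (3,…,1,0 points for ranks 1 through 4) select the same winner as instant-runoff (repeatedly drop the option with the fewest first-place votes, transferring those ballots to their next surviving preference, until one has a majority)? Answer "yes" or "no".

yes

Borda — scores: A 182, B 163, D 83, C 172. Winner: A.
Instant-runoff — R1 A 28, B 45, D 0, C 27 (D out); R2 A 28, B 45, C 27 (C out); R3 A 55, B 45 (A winner). Winner: A.
The two methods agree.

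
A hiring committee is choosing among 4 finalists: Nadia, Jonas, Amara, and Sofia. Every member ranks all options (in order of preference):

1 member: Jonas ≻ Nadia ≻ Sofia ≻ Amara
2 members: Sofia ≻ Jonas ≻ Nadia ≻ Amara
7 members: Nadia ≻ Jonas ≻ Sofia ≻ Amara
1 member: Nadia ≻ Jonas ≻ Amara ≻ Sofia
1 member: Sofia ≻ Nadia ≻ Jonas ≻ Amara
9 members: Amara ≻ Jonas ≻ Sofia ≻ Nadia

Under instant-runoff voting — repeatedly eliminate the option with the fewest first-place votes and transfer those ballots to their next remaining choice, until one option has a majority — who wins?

Round 1: Nadia 8, Jonas 1, Amara 9, Sofia 3. Eliminate Jonas.
Round 2: Nadia 9, Amara 9, Sofia 3. Eliminate Sofia.
Round 3: Nadia 12, Amara 9. Nadia has a majority.

Nadia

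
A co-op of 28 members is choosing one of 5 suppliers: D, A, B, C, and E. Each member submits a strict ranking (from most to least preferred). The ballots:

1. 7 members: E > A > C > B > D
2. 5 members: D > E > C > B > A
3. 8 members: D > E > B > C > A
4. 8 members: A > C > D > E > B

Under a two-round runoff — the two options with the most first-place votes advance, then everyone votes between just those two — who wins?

A

Round 1 first-place votes: D 13, A 8, B 0, C 0, E 7.
D and A advance.
Runoff: D is preferred to A by 13 voters; A by 15.
A wins the runoff.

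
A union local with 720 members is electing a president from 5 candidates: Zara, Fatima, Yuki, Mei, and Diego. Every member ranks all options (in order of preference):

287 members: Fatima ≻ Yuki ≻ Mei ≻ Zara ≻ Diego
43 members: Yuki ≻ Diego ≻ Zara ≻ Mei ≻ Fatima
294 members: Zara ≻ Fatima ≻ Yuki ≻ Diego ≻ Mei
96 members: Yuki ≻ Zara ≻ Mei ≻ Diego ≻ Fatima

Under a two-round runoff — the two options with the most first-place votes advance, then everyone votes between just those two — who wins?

Zara

Round 1 first-place votes: Zara 294, Fatima 287, Yuki 139, Mei 0, Diego 0.
Zara and Fatima advance.
Runoff: Zara is preferred to Fatima by 433 voters; Fatima by 287.
Zara wins the runoff.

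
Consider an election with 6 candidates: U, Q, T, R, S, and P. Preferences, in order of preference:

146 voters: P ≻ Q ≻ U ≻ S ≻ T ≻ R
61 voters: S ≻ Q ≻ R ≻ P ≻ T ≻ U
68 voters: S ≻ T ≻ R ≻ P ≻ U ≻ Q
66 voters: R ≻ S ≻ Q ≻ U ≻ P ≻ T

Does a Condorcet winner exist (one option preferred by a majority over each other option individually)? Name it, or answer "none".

S

S vs U: 195–146 for S.
S vs Q: 195–146 for S.
S vs T: 341–0 for S.
S vs R: 275–66 for S.
S vs P: 195–146 for S.
S beats every other option head-to-head.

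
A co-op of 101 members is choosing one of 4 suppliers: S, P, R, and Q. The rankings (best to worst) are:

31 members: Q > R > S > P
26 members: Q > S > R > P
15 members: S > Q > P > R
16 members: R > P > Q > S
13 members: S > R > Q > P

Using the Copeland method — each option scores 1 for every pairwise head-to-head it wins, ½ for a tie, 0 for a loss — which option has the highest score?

Q

S: beats P and R; loses to Q → score 2.
P: loses to S, R, and Q → score 0.
R: beats P; loses to S and Q → score 1.
Q: beats S, P, and R → score 3.
Q has the best pairwise record.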